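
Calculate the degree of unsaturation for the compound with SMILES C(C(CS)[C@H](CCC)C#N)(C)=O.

Molecular formula from the SMILES: C9H15NOS.
DoU = (2C + 2 + N − H − X)/2 = (2·9 + 2 + 1 − 15 − 0)/2 = 6/2 = 3.
(Structurally: 0 ring(s) + 3 π bond(s) = 3.)

3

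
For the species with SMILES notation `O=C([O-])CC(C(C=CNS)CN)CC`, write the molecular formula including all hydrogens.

C9H17N2O2S-

Heavy atoms from the SMILES: 9 C, 2 N, 2 O, 1 S.
Implicit hydrogens by atom environment:
  4 × C: 1 H each → 4
  3 × C: 2 H each → 6
  1 × C: 3 H
  1 × C: no H
  1 × N: 2 H
  1 × N: 1 H
  1 × O: no H
  1 × O (charge -1): no H
  1 × S: 1 H
  Total hydrogens = 17.
Net charge -1.
Molecular formula: C9H17N2O2S-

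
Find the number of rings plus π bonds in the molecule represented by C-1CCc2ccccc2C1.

5

Molecular formula from the SMILES: C10H12.
DoU = (2C + 2 + N − H − X)/2 = (2·10 + 2 + 0 − 12 − 0)/2 = 10/2 = 5.
(Structurally: 2 ring(s) + 3 π bond(s) = 5.)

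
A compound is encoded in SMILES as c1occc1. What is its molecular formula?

C4H4O

Heavy atoms from the SMILES: 4 C, 1 O.
Implicit hydrogens by atom environment:
  4 × C (aromatic): 1 H each → 4
  1 × O (aromatic): no H
  Total hydrogens = 4.
Molecular formula: C4H4O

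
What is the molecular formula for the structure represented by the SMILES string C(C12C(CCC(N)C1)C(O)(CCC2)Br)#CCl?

C12H17BrClNO

Heavy atoms from the SMILES: 1 Br, 12 C, 1 Cl, 1 N, 1 O.
Implicit hydrogens by atom environment:
  6 × C: 2 H each → 12
  4 × C: no H
  2 × C: 1 H each → 2
  1 × Br: no H
  1 × Cl: no H
  1 × N: 2 H
  1 × O: 1 H
  Total hydrogens = 17.
Molecular formula: C12H17BrClNO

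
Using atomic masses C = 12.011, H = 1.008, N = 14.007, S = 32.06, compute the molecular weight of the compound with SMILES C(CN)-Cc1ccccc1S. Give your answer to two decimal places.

Molecular formula: C9H13NS.
M = 9×12.011 + 13×1.008 + 1×14.007 + 1×32.06 = 167.27 g/mol.

167.27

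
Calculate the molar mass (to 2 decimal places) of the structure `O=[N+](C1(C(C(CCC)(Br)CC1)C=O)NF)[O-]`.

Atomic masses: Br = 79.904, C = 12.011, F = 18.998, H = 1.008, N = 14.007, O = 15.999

Molecular formula: C9H14BrFN2O3.
M = 1×79.904 + 9×12.011 + 1×18.998 + 14×1.008 + 2×14.007 + 3×15.999 = 297.12 g/mol.

297.12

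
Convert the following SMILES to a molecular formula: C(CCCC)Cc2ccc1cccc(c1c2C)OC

C18H24O

Heavy atoms from the SMILES: 18 C, 1 O.
Implicit hydrogens by atom environment:
  5 × C: 2 H each → 10
  5 × C (aromatic): 1 H each → 5
  5 × C (aromatic): no H
  3 × C: 3 H each → 9
  1 × O: no H
  Total hydrogens = 24.
Molecular formula: C18H24O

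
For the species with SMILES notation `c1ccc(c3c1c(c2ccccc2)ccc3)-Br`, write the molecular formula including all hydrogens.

Heavy atoms from the SMILES: 1 Br, 16 C.
Implicit hydrogens by atom environment:
  11 × C (aromatic): 1 H each → 11
  5 × C (aromatic): no H
  1 × Br: no H
  Total hydrogens = 11.
Molecular formula: C16H11Br

C16H11Br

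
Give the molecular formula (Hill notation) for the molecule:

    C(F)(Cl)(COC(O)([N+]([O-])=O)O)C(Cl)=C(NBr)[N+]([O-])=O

Heavy atoms from the SMILES: 1 Br, 5 C, 2 Cl, 1 F, 3 N, 7 O.
Implicit hydrogens by atom environment:
  4 × C: no H
  3 × O: no H
  2 × Cl: no H
  2 × N (charge +1): no H
  2 × O: 1 H each → 2
  2 × O (charge -1): no H
  1 × Br: no H
  1 × C: 2 H
  1 × F: no H
  1 × N: 1 H
  Total hydrogens = 5.
Molecular formula: C5H5BrCl2FN3O7

C5H5BrCl2FN3O7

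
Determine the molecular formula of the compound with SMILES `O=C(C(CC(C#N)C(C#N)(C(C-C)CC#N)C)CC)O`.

C15H21N3O2

Heavy atoms from the SMILES: 15 C, 3 N, 2 O.
Implicit hydrogens by atom environment:
  5 × C: no H
  4 × C: 2 H each → 8
  3 × C: 3 H each → 9
  3 × C: 1 H each → 3
  3 × N: no H
  1 × O: 1 H
  1 × O: no H
  Total hydrogens = 21.
Molecular formula: C15H21N3O2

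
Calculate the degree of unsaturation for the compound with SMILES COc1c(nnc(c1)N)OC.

4

Molecular formula from the SMILES: C6H9N3O2.
DoU = (2C + 2 + N − H − X)/2 = (2·6 + 2 + 3 − 9 − 0)/2 = 8/2 = 4.
(Structurally: 1 ring(s) + 3 π bond(s) = 4.)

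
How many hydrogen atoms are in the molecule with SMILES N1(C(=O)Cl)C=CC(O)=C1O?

4

Hydrogens are implicit in SMILES; fill each atom to its normal valence:
  2 × C (aromatic): 1 H each → 2
  2 × C (aromatic): no H
  2 × O: 1 H each → 2
  1 × C: no H
  1 × Cl: no H
  1 × N (aromatic): no H
  1 × O: no H
  Total hydrogens = 4.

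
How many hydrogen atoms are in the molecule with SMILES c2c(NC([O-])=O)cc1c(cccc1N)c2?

Hydrogens are implicit in SMILES; fill each atom to its normal valence:
  6 × C (aromatic): 1 H each → 6
  4 × C (aromatic): no H
  1 × C: no H
  1 × N: 2 H
  1 × N: 1 H
  1 × O: no H
  1 × O (charge -1): no H
  Total hydrogens = 9.

9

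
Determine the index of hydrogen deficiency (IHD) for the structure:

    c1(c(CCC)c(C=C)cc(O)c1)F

Molecular formula from the SMILES: C11H13FO.
DoU = (2C + 2 + N − H − X)/2 = (2·11 + 2 + 0 − 13 − 1)/2 = 10/2 = 5.
(Structurally: 1 ring(s) + 4 π bond(s) = 5.)

5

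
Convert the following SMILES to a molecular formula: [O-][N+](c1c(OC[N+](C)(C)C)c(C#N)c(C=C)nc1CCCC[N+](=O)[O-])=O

Heavy atoms from the SMILES: 16 C, 5 N, 5 O.
Implicit hydrogens by atom environment:
  6 × C: 2 H each → 12
  5 × C (aromatic): no H
  3 × C: 3 H each → 9
  3 × N (charge +1): no H
  3 × O: no H
  2 × O (charge -1): no H
  1 × C: 1 H
  1 × C: no H
  1 × N (aromatic): no H
  1 × N: no H
  Total hydrogens = 22.
Net charge +1.
Molecular formula: C16H22N5O5+

C16H22N5O5+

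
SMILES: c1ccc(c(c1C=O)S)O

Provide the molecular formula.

Heavy atoms from the SMILES: 7 C, 2 O, 1 S.
Implicit hydrogens by atom environment:
  3 × C (aromatic): 1 H each → 3
  3 × C (aromatic): no H
  1 × C: 1 H
  1 × O: 1 H
  1 × O: no H
  1 × S: 1 H
  Total hydrogens = 6.
Molecular formula: C7H6O2S

C7H6O2S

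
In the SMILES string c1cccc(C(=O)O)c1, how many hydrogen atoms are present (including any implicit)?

Hydrogens are implicit in SMILES; fill each atom to its normal valence:
  5 × C (aromatic): 1 H each → 5
  1 × C (aromatic): no H
  1 × C: no H
  1 × O: 1 H
  1 × O: no H
  Total hydrogens = 6.

6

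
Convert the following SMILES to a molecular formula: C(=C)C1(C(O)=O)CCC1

Heavy atoms from the SMILES: 7 C, 2 O.
Implicit hydrogens by atom environment:
  4 × C: 2 H each → 8
  2 × C: no H
  1 × C: 1 H
  1 × O: 1 H
  1 × O: no H
  Total hydrogens = 10.
Molecular formula: C7H10O2

C7H10O2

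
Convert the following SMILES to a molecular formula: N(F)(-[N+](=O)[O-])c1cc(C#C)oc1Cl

C6H2ClFN2O3

Heavy atoms from the SMILES: 6 C, 1 Cl, 1 F, 2 N, 3 O.
Implicit hydrogens by atom environment:
  3 × C (aromatic): no H
  1 × C (aromatic): 1 H
  1 × C: 1 H
  1 × C: no H
  1 × Cl: no H
  1 × F: no H
  1 × N: no H
  1 × N (charge +1): no H
  1 × O (aromatic): no H
  1 × O: no H
  1 × O (charge -1): no H
  Total hydrogens = 2.
Molecular formula: C6H2ClFN2O3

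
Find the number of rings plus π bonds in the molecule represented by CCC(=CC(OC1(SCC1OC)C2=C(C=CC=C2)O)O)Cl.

Molecular formula from the SMILES: C15H19ClO4S.
DoU = (2C + 2 + N − H − X)/2 = (2·15 + 2 + 0 − 19 − 1)/2 = 12/2 = 6.
(Structurally: 2 ring(s) + 4 π bond(s) = 6.)

6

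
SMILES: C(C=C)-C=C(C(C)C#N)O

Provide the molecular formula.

C8H11NO

Heavy atoms from the SMILES: 8 C, 1 N, 1 O.
Implicit hydrogens by atom environment:
  3 × C: 1 H each → 3
  2 × C: 2 H each → 4
  2 × C: no H
  1 × C: 3 H
  1 × N: no H
  1 × O: 1 H
  Total hydrogens = 11.
Molecular formula: C8H11NO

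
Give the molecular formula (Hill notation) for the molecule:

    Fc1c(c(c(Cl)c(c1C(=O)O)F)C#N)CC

Heavy atoms from the SMILES: 10 C, 1 Cl, 2 F, 1 N, 2 O.
Implicit hydrogens by atom environment:
  6 × C (aromatic): no H
  2 × C: no H
  2 × F: no H
  1 × C: 3 H
  1 × C: 2 H
  1 × Cl: no H
  1 × N: no H
  1 × O: 1 H
  1 × O: no H
  Total hydrogens = 6.
Molecular formula: C10H6ClF2NO2

C10H6ClF2NO2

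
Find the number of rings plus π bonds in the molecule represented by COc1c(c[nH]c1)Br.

3

Molecular formula from the SMILES: C5H6BrNO.
DoU = (2C + 2 + N − H − X)/2 = (2·5 + 2 + 1 − 6 − 1)/2 = 6/2 = 3.
(Structurally: 1 ring(s) + 2 π bond(s) = 3.)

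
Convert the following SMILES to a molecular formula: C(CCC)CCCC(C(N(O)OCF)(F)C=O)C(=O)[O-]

Heavy atoms from the SMILES: 12 C, 2 F, 1 N, 5 O.
Implicit hydrogens by atom environment:
  7 × C: 2 H each → 14
  3 × O: no H
  2 × C: 1 H each → 2
  2 × C: no H
  2 × F: no H
  1 × C: 3 H
  1 × N: no H
  1 × O: 1 H
  1 × O (charge -1): no H
  Total hydrogens = 20.
Net charge -1.
Molecular formula: C12H20F2NO5-

C12H20F2NO5-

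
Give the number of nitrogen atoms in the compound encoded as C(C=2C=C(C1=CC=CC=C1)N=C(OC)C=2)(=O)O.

1

The symbol for nitrogen appears 1 time in the SMILES.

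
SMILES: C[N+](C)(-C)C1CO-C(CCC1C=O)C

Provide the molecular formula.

C11H22NO2+

Heavy atoms from the SMILES: 11 C, 1 N, 2 O.
Implicit hydrogens by atom environment:
  4 × C: 3 H each → 12
  4 × C: 1 H each → 4
  3 × C: 2 H each → 6
  2 × O: no H
  1 × N (charge +1): no H
  Total hydrogens = 22.
Net charge +1.
Molecular formula: C11H22NO2+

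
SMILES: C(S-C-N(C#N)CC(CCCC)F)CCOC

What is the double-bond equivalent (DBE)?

Molecular formula from the SMILES: C12H23FN2OS.
DoU = (2C + 2 + N − H − X)/2 = (2·12 + 2 + 2 − 23 − 1)/2 = 4/2 = 2.
(Structurally: 0 ring(s) + 2 π bond(s) = 2.)

2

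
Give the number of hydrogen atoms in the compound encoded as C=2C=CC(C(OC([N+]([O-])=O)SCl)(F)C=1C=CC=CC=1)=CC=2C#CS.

11

Hydrogens are implicit in SMILES; fill each atom to its normal valence:
  9 × C (aromatic): 1 H each → 9
  3 × C: no H
  3 × C (aromatic): no H
  2 × O: no H
  1 × C: 1 H
  1 × Cl: no H
  1 × F: no H
  1 × N (charge +1): no H
  1 × O (charge -1): no H
  1 × S: 1 H
  1 × S: no H
  Total hydrogens = 11.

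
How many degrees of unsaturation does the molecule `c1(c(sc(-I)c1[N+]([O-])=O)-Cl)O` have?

4

Molecular formula from the SMILES: C4HClINO3S.
DoU = (2C + 2 + N − H − X)/2 = (2·4 + 2 + 1 − 1 − 2)/2 = 8/2 = 4.
(Structurally: 1 ring(s) + 3 π bond(s) = 4.)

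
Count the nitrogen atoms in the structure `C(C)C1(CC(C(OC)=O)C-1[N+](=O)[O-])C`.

1

The symbol for nitrogen appears 1 time in the SMILES.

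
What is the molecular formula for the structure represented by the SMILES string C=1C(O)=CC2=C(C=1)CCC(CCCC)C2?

Heavy atoms from the SMILES: 14 C, 1 O.
Implicit hydrogens by atom environment:
  6 × C: 2 H each → 12
  3 × C (aromatic): 1 H each → 3
  3 × C (aromatic): no H
  1 × C: 3 H
  1 × C: 1 H
  1 × O: 1 H
  Total hydrogens = 20.
Molecular formula: C14H20O

C14H20O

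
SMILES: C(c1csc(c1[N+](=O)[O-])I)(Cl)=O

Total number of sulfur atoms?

The symbol for sulfur appears 1 time in the SMILES.

1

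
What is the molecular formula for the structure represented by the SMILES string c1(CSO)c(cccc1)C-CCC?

C11H16OS

Heavy atoms from the SMILES: 11 C, 1 O, 1 S.
Implicit hydrogens by atom environment:
  4 × C: 2 H each → 8
  4 × C (aromatic): 1 H each → 4
  2 × C (aromatic): no H
  1 × C: 3 H
  1 × O: 1 H
  1 × S: no H
  Total hydrogens = 16.
Molecular formula: C11H16OS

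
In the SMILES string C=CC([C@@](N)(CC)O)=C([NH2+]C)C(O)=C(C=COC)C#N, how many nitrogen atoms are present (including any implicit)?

The symbol for nitrogen appears 3 times in the SMILES.

3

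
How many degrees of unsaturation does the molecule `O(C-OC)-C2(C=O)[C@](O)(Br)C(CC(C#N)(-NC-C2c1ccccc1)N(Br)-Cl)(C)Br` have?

8

Molecular formula from the SMILES: C18H21Br3ClN3O4.
DoU = (2C + 2 + N − H − X)/2 = (2·18 + 2 + 3 − 21 − 4)/2 = 16/2 = 8.
(Structurally: 2 ring(s) + 6 π bond(s) = 8.)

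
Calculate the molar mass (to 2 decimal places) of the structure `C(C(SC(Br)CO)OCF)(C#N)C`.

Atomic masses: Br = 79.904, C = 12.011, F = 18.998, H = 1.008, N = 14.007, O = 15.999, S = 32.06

272.13

Molecular formula: C7H11BrFNO2S.
M = 1×79.904 + 7×12.011 + 1×18.998 + 11×1.008 + 1×14.007 + 2×15.999 + 1×32.06 = 272.13 g/mol.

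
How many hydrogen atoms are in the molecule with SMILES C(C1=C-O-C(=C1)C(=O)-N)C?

9

Hydrogens are implicit in SMILES; fill each atom to its normal valence:
  2 × C (aromatic): 1 H each → 2
  2 × C (aromatic): no H
  1 × C: 3 H
  1 × C: 2 H
  1 × C: no H
  1 × N: 2 H
  1 × O (aromatic): no H
  1 × O: no H
  Total hydrogens = 9.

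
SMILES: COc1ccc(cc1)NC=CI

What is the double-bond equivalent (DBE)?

5

Molecular formula from the SMILES: C9H10INO.
DoU = (2C + 2 + N − H − X)/2 = (2·9 + 2 + 1 − 10 − 1)/2 = 10/2 = 5.
(Structurally: 1 ring(s) + 4 π bond(s) = 5.)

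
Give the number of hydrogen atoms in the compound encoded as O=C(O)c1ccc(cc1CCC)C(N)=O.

Hydrogens are implicit in SMILES; fill each atom to its normal valence:
  3 × C (aromatic): 1 H each → 3
  3 × C (aromatic): no H
  2 × C: 2 H each → 4
  2 × C: no H
  2 × O: no H
  1 × C: 3 H
  1 × N: 2 H
  1 × O: 1 H
  Total hydrogens = 13.

13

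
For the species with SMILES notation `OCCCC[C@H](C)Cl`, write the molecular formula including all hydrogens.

C6H13ClO

Heavy atoms from the SMILES: 6 C, 1 Cl, 1 O.
Implicit hydrogens by atom environment:
  4 × C: 2 H each → 8
  1 × C: 3 H
  1 × C: 1 H
  1 × Cl: no H
  1 × O: 1 H
  Total hydrogens = 13.
Molecular formula: C6H13ClO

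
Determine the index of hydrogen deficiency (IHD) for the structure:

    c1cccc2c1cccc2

7

Molecular formula from the SMILES: C10H8.
DoU = (2C + 2 + N − H − X)/2 = (2·10 + 2 + 0 − 8 − 0)/2 = 14/2 = 7.
(Structurally: 2 ring(s) + 5 π bond(s) = 7.)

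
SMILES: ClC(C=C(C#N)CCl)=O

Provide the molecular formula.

Heavy atoms from the SMILES: 5 C, 2 Cl, 1 N, 1 O.
Implicit hydrogens by atom environment:
  3 × C: no H
  2 × Cl: no H
  1 × C: 2 H
  1 × C: 1 H
  1 × N: no H
  1 × O: no H
  Total hydrogens = 3.
Molecular formula: C5H3Cl2NO

C5H3Cl2NO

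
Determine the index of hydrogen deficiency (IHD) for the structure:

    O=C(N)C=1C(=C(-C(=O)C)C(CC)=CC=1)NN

6

Molecular formula from the SMILES: C11H15N3O2.
DoU = (2C + 2 + N − H − X)/2 = (2·11 + 2 + 3 − 15 − 0)/2 = 12/2 = 6.
(Structurally: 1 ring(s) + 5 π bond(s) = 6.)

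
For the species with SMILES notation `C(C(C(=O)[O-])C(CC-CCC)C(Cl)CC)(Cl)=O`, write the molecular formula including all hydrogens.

Heavy atoms from the SMILES: 12 C, 2 Cl, 3 O.
Implicit hydrogens by atom environment:
  5 × C: 2 H each → 10
  3 × C: 1 H each → 3
  2 × C: 3 H each → 6
  2 × C: no H
  2 × Cl: no H
  2 × O: no H
  1 × O (charge -1): no H
  Total hydrogens = 19.
Net charge -1.
Molecular formula: C12H19Cl2O3-

C12H19Cl2O3-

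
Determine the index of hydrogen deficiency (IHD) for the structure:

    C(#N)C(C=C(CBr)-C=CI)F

Molecular formula from the SMILES: C7H6BrFIN.
DoU = (2C + 2 + N − H − X)/2 = (2·7 + 2 + 1 − 6 − 3)/2 = 8/2 = 4.
(Structurally: 0 ring(s) + 4 π bond(s) = 4.)

4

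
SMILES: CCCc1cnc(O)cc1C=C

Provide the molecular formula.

C10H13NO

Heavy atoms from the SMILES: 10 C, 1 N, 1 O.
Implicit hydrogens by atom environment:
  3 × C: 2 H each → 6
  3 × C (aromatic): no H
  2 × C (aromatic): 1 H each → 2
  1 × C: 3 H
  1 × C: 1 H
  1 × N (aromatic): no H
  1 × O: 1 H
  Total hydrogens = 13.
Molecular formula: C10H13NO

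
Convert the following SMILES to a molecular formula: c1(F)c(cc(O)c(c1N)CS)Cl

C7H7ClFNOS

Heavy atoms from the SMILES: 7 C, 1 Cl, 1 F, 1 N, 1 O, 1 S.
Implicit hydrogens by atom environment:
  5 × C (aromatic): no H
  1 × C: 2 H
  1 × C (aromatic): 1 H
  1 × Cl: no H
  1 × F: no H
  1 × N: 2 H
  1 × O: 1 H
  1 × S: 1 H
  Total hydrogens = 7.
Molecular formula: C7H7ClFNOS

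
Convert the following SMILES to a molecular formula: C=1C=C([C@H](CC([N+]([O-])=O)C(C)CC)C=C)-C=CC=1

C15H21NO2

Heavy atoms from the SMILES: 15 C, 1 N, 2 O.
Implicit hydrogens by atom environment:
  5 × C (aromatic): 1 H each → 5
  4 × C: 1 H each → 4
  3 × C: 2 H each → 6
  2 × C: 3 H each → 6
  1 × C (aromatic): no H
  1 × N (charge +1): no H
  1 × O: no H
  1 × O (charge -1): no H
  Total hydrogens = 21.
Molecular formula: C15H21NO2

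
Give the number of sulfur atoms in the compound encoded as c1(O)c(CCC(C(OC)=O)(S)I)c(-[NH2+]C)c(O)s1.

The symbol for sulfur appears 2 times in the SMILES.

2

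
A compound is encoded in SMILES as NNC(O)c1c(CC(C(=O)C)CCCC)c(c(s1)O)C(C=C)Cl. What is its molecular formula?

Heavy atoms from the SMILES: 16 C, 1 Cl, 2 N, 3 O, 1 S.
Implicit hydrogens by atom environment:
  5 × C: 2 H each → 10
  4 × C: 1 H each → 4
  4 × C (aromatic): no H
  2 × C: 3 H each → 6
  2 × O: 1 H each → 2
  1 × C: no H
  1 × Cl: no H
  1 × N: 2 H
  1 × N: 1 H
  1 × O: no H
  1 × S (aromatic): no H
  Total hydrogens = 25.
Molecular formula: C16H25ClN2O3S

C16H25ClN2O3S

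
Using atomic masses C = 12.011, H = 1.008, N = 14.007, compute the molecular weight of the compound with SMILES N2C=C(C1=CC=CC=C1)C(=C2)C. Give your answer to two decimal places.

Molecular formula: C11H11N.
M = 11×12.011 + 11×1.008 + 1×14.007 = 157.22 g/mol.

157.22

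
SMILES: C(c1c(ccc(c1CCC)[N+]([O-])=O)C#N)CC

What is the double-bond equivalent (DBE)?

7

Molecular formula from the SMILES: C13H16N2O2.
DoU = (2C + 2 + N − H − X)/2 = (2·13 + 2 + 2 − 16 − 0)/2 = 14/2 = 7.
(Structurally: 1 ring(s) + 6 π bond(s) = 7.)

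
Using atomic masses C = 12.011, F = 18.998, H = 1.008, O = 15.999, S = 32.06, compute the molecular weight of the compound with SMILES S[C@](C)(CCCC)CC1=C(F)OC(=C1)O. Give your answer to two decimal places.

Molecular formula: C11H17FO2S.
M = 11×12.011 + 1×18.998 + 17×1.008 + 2×15.999 + 1×32.06 = 232.31 g/mol.

232.31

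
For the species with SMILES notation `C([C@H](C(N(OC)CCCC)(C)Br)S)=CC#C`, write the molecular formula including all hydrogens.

Heavy atoms from the SMILES: 1 Br, 12 C, 1 N, 1 O, 1 S.
Implicit hydrogens by atom environment:
  4 × C: 1 H each → 4
  3 × C: 3 H each → 9
  3 × C: 2 H each → 6
  2 × C: no H
  1 × Br: no H
  1 × N: no H
  1 × O: no H
  1 × S: 1 H
  Total hydrogens = 20.
Molecular formula: C12H20BrNOS

C12H20BrNOS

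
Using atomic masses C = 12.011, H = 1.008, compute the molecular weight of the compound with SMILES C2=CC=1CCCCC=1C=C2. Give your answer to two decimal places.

Molecular formula: C10H12.
M = 10×12.011 + 12×1.008 = 132.21 g/mol.

132.21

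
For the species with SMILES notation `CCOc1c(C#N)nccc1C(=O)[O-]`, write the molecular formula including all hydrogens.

Heavy atoms from the SMILES: 9 C, 2 N, 3 O.
Implicit hydrogens by atom environment:
  3 × C (aromatic): no H
  2 × C (aromatic): 1 H each → 2
  2 × C: no H
  2 × O: no H
  1 × C: 3 H
  1 × C: 2 H
  1 × N (aromatic): no H
  1 × N: no H
  1 × O (charge -1): no H
  Total hydrogens = 7.
Net charge -1.
Molecular formula: C9H7N2O3-

C9H7N2O3-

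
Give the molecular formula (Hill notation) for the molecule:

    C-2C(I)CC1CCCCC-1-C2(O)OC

C11H19IO2

Heavy atoms from the SMILES: 11 C, 1 I, 2 O.
Implicit hydrogens by atom environment:
  6 × C: 2 H each → 12
  3 × C: 1 H each → 3
  1 × C: 3 H
  1 × C: no H
  1 × I: no H
  1 × O: 1 H
  1 × O: no H
  Total hydrogens = 19.
Molecular formula: C11H19IO2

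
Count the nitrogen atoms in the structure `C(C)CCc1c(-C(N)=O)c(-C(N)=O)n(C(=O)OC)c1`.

3

The symbol for nitrogen appears 3 times in the SMILES.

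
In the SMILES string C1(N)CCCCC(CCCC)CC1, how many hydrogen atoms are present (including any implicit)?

25

Hydrogens are implicit in SMILES; fill each atom to its normal valence:
  9 × C: 2 H each → 18
  2 × C: 1 H each → 2
  1 × C: 3 H
  1 × N: 2 H
  Total hydrogens = 25.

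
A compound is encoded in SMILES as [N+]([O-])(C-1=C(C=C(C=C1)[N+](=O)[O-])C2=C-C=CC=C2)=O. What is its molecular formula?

C12H8N2O4

Heavy atoms from the SMILES: 12 C, 2 N, 4 O.
Implicit hydrogens by atom environment:
  8 × C (aromatic): 1 H each → 8
  4 × C (aromatic): no H
  2 × N (charge +1): no H
  2 × O: no H
  2 × O (charge -1): no H
  Total hydrogens = 8.
Molecular formula: C12H8N2O4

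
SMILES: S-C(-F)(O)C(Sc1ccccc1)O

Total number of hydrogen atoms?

Hydrogens are implicit in SMILES; fill each atom to its normal valence:
  5 × C (aromatic): 1 H each → 5
  2 × O: 1 H each → 2
  1 × C: 1 H
  1 × C: no H
  1 × C (aromatic): no H
  1 × F: no H
  1 × S: 1 H
  1 × S: no H
  Total hydrogens = 9.

9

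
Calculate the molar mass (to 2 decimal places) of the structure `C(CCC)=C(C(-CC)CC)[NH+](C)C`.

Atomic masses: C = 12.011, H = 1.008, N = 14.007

184.35

Molecular formula: C12H26N+.
M = 12×12.011 + 26×1.008 + 1×14.007 = 184.35 g/mol.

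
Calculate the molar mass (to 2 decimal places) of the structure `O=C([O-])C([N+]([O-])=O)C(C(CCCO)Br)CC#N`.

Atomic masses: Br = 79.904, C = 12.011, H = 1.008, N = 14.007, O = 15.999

308.11

Molecular formula: C9H12BrN2O5-.
M = 1×79.904 + 9×12.011 + 12×1.008 + 2×14.007 + 5×15.999 = 308.11 g/mol.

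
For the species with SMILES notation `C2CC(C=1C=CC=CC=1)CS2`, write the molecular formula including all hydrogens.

C10H12S

Heavy atoms from the SMILES: 10 C, 1 S.
Implicit hydrogens by atom environment:
  5 × C (aromatic): 1 H each → 5
  3 × C: 2 H each → 6
  1 × C: 1 H
  1 × C (aromatic): no H
  1 × S: no H
  Total hydrogens = 12.
Molecular formula: C10H12S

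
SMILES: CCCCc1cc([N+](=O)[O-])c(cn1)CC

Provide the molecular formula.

Heavy atoms from the SMILES: 11 C, 2 N, 2 O.
Implicit hydrogens by atom environment:
  4 × C: 2 H each → 8
  3 × C (aromatic): no H
  2 × C: 3 H each → 6
  2 × C (aromatic): 1 H each → 2
  1 × N (aromatic): no H
  1 × N (charge +1): no H
  1 × O: no H
  1 × O (charge -1): no H
  Total hydrogens = 16.
Molecular formula: C11H16N2O2

C11H16N2O2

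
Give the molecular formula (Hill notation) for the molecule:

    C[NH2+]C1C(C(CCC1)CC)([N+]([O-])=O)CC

C11H23N2O2+

Heavy atoms from the SMILES: 11 C, 2 N, 2 O.
Implicit hydrogens by atom environment:
  5 × C: 2 H each → 10
  3 × C: 3 H each → 9
  2 × C: 1 H each → 2
  1 × C: no H
  1 × N (charge +1): 2 H
  1 × N (charge +1): no H
  1 × O: no H
  1 × O (charge -1): no H
  Total hydrogens = 23.
Net charge +1.
Molecular formula: C11H23N2O2+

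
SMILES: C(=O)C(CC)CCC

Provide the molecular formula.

C7H14O

Heavy atoms from the SMILES: 7 C, 1 O.
Implicit hydrogens by atom environment:
  3 × C: 2 H each → 6
  2 × C: 3 H each → 6
  2 × C: 1 H each → 2
  1 × O: no H
  Total hydrogens = 14.
Molecular formula: C7H14O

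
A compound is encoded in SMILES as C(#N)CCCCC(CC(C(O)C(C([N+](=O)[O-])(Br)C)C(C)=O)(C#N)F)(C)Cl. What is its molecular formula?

C16H22BrClFN3O4

Heavy atoms from the SMILES: 1 Br, 16 C, 1 Cl, 1 F, 3 N, 4 O.
Implicit hydrogens by atom environment:
  6 × C: no H
  5 × C: 2 H each → 10
  3 × C: 3 H each → 9
  2 × C: 1 H each → 2
  2 × N: no H
  2 × O: no H
  1 × Br: no H
  1 × Cl: no H
  1 × F: no H
  1 × N (charge +1): no H
  1 × O: 1 H
  1 × O (charge -1): no H
  Total hydrogens = 22.
Molecular formula: C16H22BrClFN3O4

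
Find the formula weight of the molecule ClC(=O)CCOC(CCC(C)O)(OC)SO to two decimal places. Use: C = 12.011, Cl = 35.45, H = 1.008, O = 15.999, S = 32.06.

272.74

Molecular formula: C9H17ClO5S.
M = 9×12.011 + 1×35.45 + 17×1.008 + 5×15.999 + 1×32.06 = 272.74 g/mol.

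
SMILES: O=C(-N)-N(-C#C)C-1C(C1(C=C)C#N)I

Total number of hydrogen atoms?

8

Hydrogens are implicit in SMILES; fill each atom to its normal valence:
  4 × C: 1 H each → 4
  4 × C: no H
  2 × N: no H
  1 × C: 2 H
  1 × I: no H
  1 × N: 2 H
  1 × O: no H
  Total hydrogens = 8.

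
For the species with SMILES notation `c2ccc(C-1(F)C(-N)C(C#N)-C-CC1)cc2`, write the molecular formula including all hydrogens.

Heavy atoms from the SMILES: 13 C, 1 F, 2 N.
Implicit hydrogens by atom environment:
  5 × C (aromatic): 1 H each → 5
  3 × C: 2 H each → 6
  2 × C: 1 H each → 2
  2 × C: no H
  1 × C (aromatic): no H
  1 × F: no H
  1 × N: 2 H
  1 × N: no H
  Total hydrogens = 15.
Molecular formula: C13H15FN2

C13H15FN2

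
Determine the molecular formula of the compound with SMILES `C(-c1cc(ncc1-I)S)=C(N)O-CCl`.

Heavy atoms from the SMILES: 8 C, 1 Cl, 1 I, 2 N, 1 O, 1 S.
Implicit hydrogens by atom environment:
  3 × C (aromatic): no H
  2 × C (aromatic): 1 H each → 2
  1 × C: 2 H
  1 × C: 1 H
  1 × C: no H
  1 × Cl: no H
  1 × I: no H
  1 × N: 2 H
  1 × N (aromatic): no H
  1 × O: no H
  1 × S: 1 H
  Total hydrogens = 8.
Molecular formula: C8H8ClIN2OS

C8H8ClIN2OS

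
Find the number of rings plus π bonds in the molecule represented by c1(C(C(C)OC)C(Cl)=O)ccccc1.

Molecular formula from the SMILES: C11H13ClO2.
DoU = (2C + 2 + N − H − X)/2 = (2·11 + 2 + 0 − 13 − 1)/2 = 10/2 = 5.
(Structurally: 1 ring(s) + 4 π bond(s) = 5.)

5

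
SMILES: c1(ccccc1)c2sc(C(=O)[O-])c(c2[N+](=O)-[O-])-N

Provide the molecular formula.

C11H7N2O4S-

Heavy atoms from the SMILES: 11 C, 2 N, 4 O, 1 S.
Implicit hydrogens by atom environment:
  5 × C (aromatic): 1 H each → 5
  5 × C (aromatic): no H
  2 × O: no H
  2 × O (charge -1): no H
  1 × C: no H
  1 × N: 2 H
  1 × N (charge +1): no H
  1 × S (aromatic): no H
  Total hydrogens = 7.
Net charge -1.
Molecular formula: C11H7N2O4S-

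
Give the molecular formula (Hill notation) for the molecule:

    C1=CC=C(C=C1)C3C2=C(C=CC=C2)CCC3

Heavy atoms from the SMILES: 16 C.
Implicit hydrogens by atom environment:
  9 × C (aromatic): 1 H each → 9
  3 × C: 2 H each → 6
  3 × C (aromatic): no H
  1 × C: 1 H
  Total hydrogens = 16.
Molecular formula: C16H16

C16H16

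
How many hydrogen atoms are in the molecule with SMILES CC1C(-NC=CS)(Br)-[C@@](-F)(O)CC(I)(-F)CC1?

15

Hydrogens are implicit in SMILES; fill each atom to its normal valence:
  3 × C: 2 H each → 6
  3 × C: 1 H each → 3
  3 × C: no H
  2 × F: no H
  1 × Br: no H
  1 × C: 3 H
  1 × I: no H
  1 × N: 1 H
  1 × O: 1 H
  1 × S: 1 H
  Total hydrogens = 15.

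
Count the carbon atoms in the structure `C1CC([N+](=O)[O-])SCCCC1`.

7

The symbol for carbon appears 7 times in the SMILES.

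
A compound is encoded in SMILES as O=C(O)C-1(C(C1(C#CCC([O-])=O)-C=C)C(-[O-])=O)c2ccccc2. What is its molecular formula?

Heavy atoms from the SMILES: 17 C, 6 O.
Implicit hydrogens by atom environment:
  7 × C: no H
  5 × C (aromatic): 1 H each → 5
  3 × O: no H
  2 × C: 2 H each → 4
  2 × C: 1 H each → 2
  2 × O (charge -1): no H
  1 × C (aromatic): no H
  1 × O: 1 H
  Total hydrogens = 12.
Net charge -2.
Molecular formula: [C17H12O6]2-

[C17H12O6]2-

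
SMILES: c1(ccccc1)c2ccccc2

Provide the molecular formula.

Heavy atoms from the SMILES: 12 C.
Implicit hydrogens by atom environment:
  10 × C (aromatic): 1 H each → 10
  2 × C (aromatic): no H
  Total hydrogens = 10.
Molecular formula: C12H10

C12H10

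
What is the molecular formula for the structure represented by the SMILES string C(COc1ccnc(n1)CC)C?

Heavy atoms from the SMILES: 9 C, 2 N, 1 O.
Implicit hydrogens by atom environment:
  3 × C: 2 H each → 6
  2 × C: 3 H each → 6
  2 × C (aromatic): 1 H each → 2
  2 × C (aromatic): no H
  2 × N (aromatic): no H
  1 × O: no H
  Total hydrogens = 14.
Molecular formula: C9H14N2O

C9H14N2O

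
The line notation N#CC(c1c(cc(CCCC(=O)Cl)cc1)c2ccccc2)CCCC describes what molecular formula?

Heavy atoms from the SMILES: 22 C, 1 Cl, 1 N, 1 O.
Implicit hydrogens by atom environment:
  8 × C (aromatic): 1 H each → 8
  6 × C: 2 H each → 12
  4 × C (aromatic): no H
  2 × C: no H
  1 × C: 3 H
  1 × C: 1 H
  1 × Cl: no H
  1 × N: no H
  1 × O: no H
  Total hydrogens = 24.
Molecular formula: C22H24ClNO

C22H24ClNO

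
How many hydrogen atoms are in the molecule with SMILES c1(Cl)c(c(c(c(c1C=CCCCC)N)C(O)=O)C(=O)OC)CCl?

19

Hydrogens are implicit in SMILES; fill each atom to its normal valence:
  6 × C (aromatic): no H
  4 × C: 2 H each → 8
  3 × O: no H
  2 × C: 3 H each → 6
  2 × C: 1 H each → 2
  2 × C: no H
  2 × Cl: no H
  1 × N: 2 H
  1 × O: 1 H
  Total hydrogens = 19.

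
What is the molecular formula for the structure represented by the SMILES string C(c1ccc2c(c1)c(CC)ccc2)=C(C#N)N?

C15H14N2

Heavy atoms from the SMILES: 15 C, 2 N.
Implicit hydrogens by atom environment:
  6 × C (aromatic): 1 H each → 6
  4 × C (aromatic): no H
  2 × C: no H
  1 × C: 3 H
  1 × C: 2 H
  1 × C: 1 H
  1 × N: 2 H
  1 × N: no H
  Total hydrogens = 14.
Molecular formula: C15H14N2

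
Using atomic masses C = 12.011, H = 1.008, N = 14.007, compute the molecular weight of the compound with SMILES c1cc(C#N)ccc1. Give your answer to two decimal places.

Molecular formula: C7H5N.
M = 7×12.011 + 5×1.008 + 1×14.007 = 103.12 g/mol.

103.12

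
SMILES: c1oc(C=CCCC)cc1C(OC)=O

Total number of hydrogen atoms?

Hydrogens are implicit in SMILES; fill each atom to its normal valence:
  2 × C: 3 H each → 6
  2 × C: 2 H each → 4
  2 × C (aromatic): 1 H each → 2
  2 × C: 1 H each → 2
  2 × C (aromatic): no H
  2 × O: no H
  1 × C: no H
  1 × O (aromatic): no H
  Total hydrogens = 14.

14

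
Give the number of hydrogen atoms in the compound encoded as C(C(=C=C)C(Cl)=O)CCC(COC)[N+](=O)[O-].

14

Hydrogens are implicit in SMILES; fill each atom to its normal valence:
  5 × C: 2 H each → 10
  3 × C: no H
  3 × O: no H
  1 × C: 3 H
  1 × C: 1 H
  1 × Cl: no H
  1 × N (charge +1): no H
  1 × O (charge -1): no H
  Total hydrogens = 14.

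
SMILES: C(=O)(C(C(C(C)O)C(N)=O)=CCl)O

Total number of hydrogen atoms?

Hydrogens are implicit in SMILES; fill each atom to its normal valence:
  3 × C: 1 H each → 3
  3 × C: no H
  2 × O: 1 H each → 2
  2 × O: no H
  1 × C: 3 H
  1 × Cl: no H
  1 × N: 2 H
  Total hydrogens = 10.

10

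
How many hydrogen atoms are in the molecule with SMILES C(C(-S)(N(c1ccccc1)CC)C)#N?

14

Hydrogens are implicit in SMILES; fill each atom to its normal valence:
  5 × C (aromatic): 1 H each → 5
  2 × C: 3 H each → 6
  2 × C: no H
  2 × N: no H
  1 × C: 2 H
  1 × C (aromatic): no H
  1 × S: 1 H
  Total hydrogens = 14.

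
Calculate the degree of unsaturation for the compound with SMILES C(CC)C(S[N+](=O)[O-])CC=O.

Molecular formula from the SMILES: C6H11NO3S.
DoU = (2C + 2 + N − H − X)/2 = (2·6 + 2 + 1 − 11 − 0)/2 = 4/2 = 2.
(Structurally: 0 ring(s) + 2 π bond(s) = 2.)

2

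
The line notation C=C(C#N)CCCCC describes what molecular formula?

Heavy atoms from the SMILES: 8 C, 1 N.
Implicit hydrogens by atom environment:
  5 × C: 2 H each → 10
  2 × C: no H
  1 × C: 3 H
  1 × N: no H
  Total hydrogens = 13.
Molecular formula: C8H13N

C8H13N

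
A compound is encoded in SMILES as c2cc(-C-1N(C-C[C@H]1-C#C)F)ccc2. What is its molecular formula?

C12H12FN

Heavy atoms from the SMILES: 12 C, 1 F, 1 N.
Implicit hydrogens by atom environment:
  5 × C (aromatic): 1 H each → 5
  3 × C: 1 H each → 3
  2 × C: 2 H each → 4
  1 × C: no H
  1 × C (aromatic): no H
  1 × F: no H
  1 × N: no H
  Total hydrogens = 12.
Molecular formula: C12H12FN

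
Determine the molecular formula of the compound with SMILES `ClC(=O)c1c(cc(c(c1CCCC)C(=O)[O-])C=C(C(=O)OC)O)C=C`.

Heavy atoms from the SMILES: 18 C, 1 Cl, 6 O.
Implicit hydrogens by atom environment:
  5 × C (aromatic): no H
  4 × C: 2 H each → 8
  4 × C: no H
  4 × O: no H
  2 × C: 3 H each → 6
  2 × C: 1 H each → 2
  1 × C (aromatic): 1 H
  1 × Cl: no H
  1 × O: 1 H
  1 × O (charge -1): no H
  Total hydrogens = 18.
Net charge -1.
Molecular formula: C18H18ClO6-

C18H18ClO6-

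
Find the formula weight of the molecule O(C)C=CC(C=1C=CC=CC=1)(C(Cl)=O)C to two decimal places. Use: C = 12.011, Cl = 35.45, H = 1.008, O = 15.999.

Molecular formula: C12H13ClO2.
M = 12×12.011 + 1×35.45 + 13×1.008 + 2×15.999 = 224.68 g/mol.

224.68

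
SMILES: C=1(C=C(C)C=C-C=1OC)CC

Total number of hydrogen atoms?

14

Hydrogens are implicit in SMILES; fill each atom to its normal valence:
  3 × C: 3 H each → 9
  3 × C (aromatic): 1 H each → 3
  3 × C (aromatic): no H
  1 × C: 2 H
  1 × O: no H
  Total hydrogens = 14.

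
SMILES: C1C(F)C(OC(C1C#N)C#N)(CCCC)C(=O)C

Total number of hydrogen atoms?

17

Hydrogens are implicit in SMILES; fill each atom to its normal valence:
  4 × C: 2 H each → 8
  4 × C: no H
  3 × C: 1 H each → 3
  2 × C: 3 H each → 6
  2 × N: no H
  2 × O: no H
  1 × F: no H
  Total hydrogens = 17.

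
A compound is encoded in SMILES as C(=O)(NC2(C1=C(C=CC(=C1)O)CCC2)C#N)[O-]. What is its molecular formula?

Heavy atoms from the SMILES: 12 C, 2 N, 3 O.
Implicit hydrogens by atom environment:
  3 × C: 2 H each → 6
  3 × C (aromatic): 1 H each → 3
  3 × C (aromatic): no H
  3 × C: no H
  1 × N: 1 H
  1 × N: no H
  1 × O: 1 H
  1 × O: no H
  1 × O (charge -1): no H
  Total hydrogens = 11.
Net charge -1.
Molecular formula: C12H11N2O3-

C12H11N2O3-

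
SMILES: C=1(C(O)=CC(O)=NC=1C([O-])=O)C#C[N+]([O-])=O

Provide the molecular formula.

Heavy atoms from the SMILES: 8 C, 2 N, 6 O.
Implicit hydrogens by atom environment:
  4 × C (aromatic): no H
  3 × C: no H
  2 × O: 1 H each → 2
  2 × O: no H
  2 × O (charge -1): no H
  1 × C (aromatic): 1 H
  1 × N (aromatic): no H
  1 × N (charge +1): no H
  Total hydrogens = 3.
Net charge -1.
Molecular formula: C8H3N2O6-

C8H3N2O6-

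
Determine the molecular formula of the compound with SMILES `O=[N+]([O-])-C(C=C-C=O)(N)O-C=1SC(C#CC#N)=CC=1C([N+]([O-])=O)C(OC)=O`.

Heavy atoms from the SMILES: 14 C, 4 N, 8 O, 1 S.
Implicit hydrogens by atom environment:
  6 × O: no H
  5 × C: no H
  4 × C: 1 H each → 4
  3 × C (aromatic): no H
  2 × N (charge +1): no H
  2 × O (charge -1): no H
  1 × C: 3 H
  1 × C (aromatic): 1 H
  1 × N: 2 H
  1 × N: no H
  1 × S (aromatic): no H
  Total hydrogens = 10.
Molecular formula: C14H10N4O8S

C14H10N4O8S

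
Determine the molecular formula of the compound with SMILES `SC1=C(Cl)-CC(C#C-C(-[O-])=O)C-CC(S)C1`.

C11H12ClO2S2-

Heavy atoms from the SMILES: 11 C, 1 Cl, 2 O, 2 S.
Implicit hydrogens by atom environment:
  5 × C: no H
  4 × C: 2 H each → 8
  2 × C: 1 H each → 2
  2 × S: 1 H each → 2
  1 × Cl: no H
  1 × O: no H
  1 × O (charge -1): no H
  Total hydrogens = 12.
Net charge -1.
Molecular formula: C11H12ClO2S2-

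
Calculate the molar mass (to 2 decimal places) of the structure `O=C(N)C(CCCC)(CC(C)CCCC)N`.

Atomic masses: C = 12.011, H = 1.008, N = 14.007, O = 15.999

228.38

Molecular formula: C13H28N2O.
M = 13×12.011 + 28×1.008 + 2×14.007 + 1×15.999 = 228.38 g/mol.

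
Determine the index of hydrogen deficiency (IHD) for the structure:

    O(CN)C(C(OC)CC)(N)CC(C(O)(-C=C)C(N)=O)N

Molecular formula from the SMILES: C12H26N4O4.
DoU = (2C + 2 + N − H − X)/2 = (2·12 + 2 + 4 − 26 − 0)/2 = 4/2 = 2.
(Structurally: 0 ring(s) + 2 π bond(s) = 2.)

2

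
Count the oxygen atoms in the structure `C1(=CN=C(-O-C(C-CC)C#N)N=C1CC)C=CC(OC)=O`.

The symbol for oxygen appears 3 times in the SMILES.

3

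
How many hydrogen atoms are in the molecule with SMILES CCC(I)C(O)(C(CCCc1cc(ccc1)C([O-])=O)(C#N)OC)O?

Hydrogens are implicit in SMILES; fill each atom to its normal valence:
  4 × C: 2 H each → 8
  4 × C (aromatic): 1 H each → 4
  4 × C: no H
  2 × C: 3 H each → 6
  2 × C (aromatic): no H
  2 × O: 1 H each → 2
  2 × O: no H
  1 × C: 1 H
  1 × I: no H
  1 × N: no H
  1 × O (charge -1): no H
  Total hydrogens = 21.

21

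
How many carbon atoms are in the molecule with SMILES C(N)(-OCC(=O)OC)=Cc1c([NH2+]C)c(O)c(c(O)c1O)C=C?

The symbol for carbon appears 14 times in the SMILES. Lowercase c denotes aromatic carbon and counts toward C.

14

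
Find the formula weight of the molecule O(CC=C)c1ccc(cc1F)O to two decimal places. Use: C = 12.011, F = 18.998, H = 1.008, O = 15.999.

Molecular formula: C9H9FO2.
M = 9×12.011 + 1×18.998 + 9×1.008 + 2×15.999 = 168.17 g/mol.

168.17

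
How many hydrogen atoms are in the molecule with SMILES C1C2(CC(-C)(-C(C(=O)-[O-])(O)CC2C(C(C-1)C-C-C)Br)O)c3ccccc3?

28

Hydrogens are implicit in SMILES; fill each atom to its normal valence:
  6 × C: 2 H each → 12
  5 × C (aromatic): 1 H each → 5
  4 × C: no H
  3 × C: 1 H each → 3
  2 × C: 3 H each → 6
  2 × O: 1 H each → 2
  1 × Br: no H
  1 × C (aromatic): no H
  1 × O: no H
  1 × O (charge -1): no H
  Total hydrogens = 28.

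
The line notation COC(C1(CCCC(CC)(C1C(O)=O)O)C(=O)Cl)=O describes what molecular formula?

Heavy atoms from the SMILES: 12 C, 1 Cl, 6 O.
Implicit hydrogens by atom environment:
  5 × C: no H
  4 × C: 2 H each → 8
  4 × O: no H
  2 × C: 3 H each → 6
  2 × O: 1 H each → 2
  1 × C: 1 H
  1 × Cl: no H
  Total hydrogens = 17.
Molecular formula: C12H17ClO6

C12H17ClO6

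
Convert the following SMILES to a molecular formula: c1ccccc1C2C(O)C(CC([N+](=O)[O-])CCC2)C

C15H21NO3

Heavy atoms from the SMILES: 15 C, 1 N, 3 O.
Implicit hydrogens by atom environment:
  5 × C (aromatic): 1 H each → 5
  4 × C: 2 H each → 8
  4 × C: 1 H each → 4
  1 × C: 3 H
  1 × C (aromatic): no H
  1 × N (charge +1): no H
  1 × O: 1 H
  1 × O: no H
  1 × O (charge -1): no H
  Total hydrogens = 21.
Molecular formula: C15H21NO3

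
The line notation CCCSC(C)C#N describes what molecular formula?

C6H11NS

Heavy atoms from the SMILES: 6 C, 1 N, 1 S.
Implicit hydrogens by atom environment:
  2 × C: 3 H each → 6
  2 × C: 2 H each → 4
  1 × C: 1 H
  1 × C: no H
  1 × N: no H
  1 × S: no H
  Total hydrogens = 11.
Molecular formula: C6H11NS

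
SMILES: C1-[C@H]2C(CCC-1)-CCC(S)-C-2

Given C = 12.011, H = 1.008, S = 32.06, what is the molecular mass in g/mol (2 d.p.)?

Molecular formula: C10H18S.
M = 10×12.011 + 18×1.008 + 1×32.06 = 170.31 g/mol.

170.31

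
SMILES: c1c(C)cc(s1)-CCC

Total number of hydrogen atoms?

Hydrogens are implicit in SMILES; fill each atom to its normal valence:
  2 × C: 3 H each → 6
  2 × C: 2 H each → 4
  2 × C (aromatic): 1 H each → 2
  2 × C (aromatic): no H
  1 × S (aromatic): no H
  Total hydrogens = 12.

12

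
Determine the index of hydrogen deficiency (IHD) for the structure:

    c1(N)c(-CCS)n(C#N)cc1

5

Molecular formula from the SMILES: C7H9N3S.
DoU = (2C + 2 + N − H − X)/2 = (2·7 + 2 + 3 − 9 − 0)/2 = 10/2 = 5.
(Structurally: 1 ring(s) + 4 π bond(s) = 5.)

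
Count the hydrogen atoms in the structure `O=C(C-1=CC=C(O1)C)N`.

Hydrogens are implicit in SMILES; fill each atom to its normal valence:
  2 × C (aromatic): 1 H each → 2
  2 × C (aromatic): no H
  1 × C: 3 H
  1 × C: no H
  1 × N: 2 H
  1 × O (aromatic): no H
  1 × O: no H
  Total hydrogens = 7.

7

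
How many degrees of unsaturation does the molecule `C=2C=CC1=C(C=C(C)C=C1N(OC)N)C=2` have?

Molecular formula from the SMILES: C12H14N2O.
DoU = (2C + 2 + N − H − X)/2 = (2·12 + 2 + 2 − 14 − 0)/2 = 14/2 = 7.
(Structurally: 2 ring(s) + 5 π bond(s) = 7.)

7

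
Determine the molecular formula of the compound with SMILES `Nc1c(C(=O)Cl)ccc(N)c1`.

Heavy atoms from the SMILES: 7 C, 1 Cl, 2 N, 1 O.
Implicit hydrogens by atom environment:
  3 × C (aromatic): 1 H each → 3
  3 × C (aromatic): no H
  2 × N: 2 H each → 4
  1 × C: no H
  1 × Cl: no H
  1 × O: no H
  Total hydrogens = 7.
Molecular formula: C7H7ClN2O

C7H7ClN2O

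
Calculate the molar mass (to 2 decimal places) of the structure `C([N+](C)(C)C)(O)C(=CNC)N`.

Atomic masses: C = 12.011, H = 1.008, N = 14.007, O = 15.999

160.24

Molecular formula: C7H18N3O+.
M = 7×12.011 + 18×1.008 + 3×14.007 + 1×15.999 = 160.24 g/mol.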